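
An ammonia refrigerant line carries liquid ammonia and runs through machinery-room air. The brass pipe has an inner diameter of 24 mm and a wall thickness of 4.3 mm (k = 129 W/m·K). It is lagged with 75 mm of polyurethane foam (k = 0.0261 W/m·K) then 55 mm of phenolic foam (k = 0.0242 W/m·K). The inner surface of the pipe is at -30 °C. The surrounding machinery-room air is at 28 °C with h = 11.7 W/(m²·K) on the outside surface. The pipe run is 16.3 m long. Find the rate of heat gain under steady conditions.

Q ≈ 69 W

Per-layer cylindrical resistances, series-summed:
R_brass pipe wall = ln(16.3/12)/(2π×129×16.3) = 2.318×10^-5 K/W
R_polyurethane foam = ln(91.3/16.3)/(2π×0.0261×16.3) = 0.6446 K/W
R_phenolic foam = ln(146.3/91.3)/(2π×0.0242×16.3) = 0.1902 K/W
R_outer film = 1/(h_o·2πr_oL) = 1/(11.7×2π×0.1463×16.3) = 0.005704 K/W
R_total = 0.8405 K/W
Q = ΔT/R_total = 58/0.8405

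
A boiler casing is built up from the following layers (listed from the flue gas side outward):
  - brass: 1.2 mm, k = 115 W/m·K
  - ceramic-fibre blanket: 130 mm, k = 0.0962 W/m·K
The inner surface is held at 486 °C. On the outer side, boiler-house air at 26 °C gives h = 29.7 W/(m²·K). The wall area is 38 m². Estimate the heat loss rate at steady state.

Q ≈ 12600 W

Thermal resistances in series:
R_brass = L/(kA) = 0.0012/(115×38) = 2.746×10^-7 K/W
R_ceramic-fibre blanket = L/(kA) = 0.13/(0.0962×38) = 0.03556 K/W
R_outer film = 1/(h_o·A) = 1/(29.7×38) = 8.861×10^-4 K/W
R_total = 0.03645 K/W
Q = ΔT / R_total = 460 / 0.03645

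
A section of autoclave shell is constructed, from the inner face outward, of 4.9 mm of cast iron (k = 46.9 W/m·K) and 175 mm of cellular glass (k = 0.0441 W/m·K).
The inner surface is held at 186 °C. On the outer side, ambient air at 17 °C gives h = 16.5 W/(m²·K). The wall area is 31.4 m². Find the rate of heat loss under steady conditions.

Model the wall as resistances in series:
R_cast iron = L/(kA) = 0.0049/(46.9×31.4) = 3.327×10^-6 K/W
R_cellular glass = L/(kA) = 0.175/(0.0441×31.4) = 0.1264 K/W
R_outer film = 1/(h_o·A) = 1/(16.5×31.4) = 0.00193 K/W
R_total = 0.1283 K/W
Q = ΔT / R_total = 169 / 0.1283

Q ≈ 1320 W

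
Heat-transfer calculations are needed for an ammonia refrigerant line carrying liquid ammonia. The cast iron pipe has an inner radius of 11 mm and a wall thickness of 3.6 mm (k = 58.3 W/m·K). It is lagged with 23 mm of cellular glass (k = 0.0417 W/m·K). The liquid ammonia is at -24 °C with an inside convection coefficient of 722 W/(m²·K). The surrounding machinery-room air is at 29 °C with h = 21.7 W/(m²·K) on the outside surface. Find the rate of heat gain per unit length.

q′ ≈ 13.9 W/m

Treating each annulus and film as a series resistance:
R_inner film = 1/(h_i·2πr₁L) = 1/(722×2π×0.011×1) = 0.02004 K/W
R_cast iron pipe wall = ln(14.6/11)/(2π×58.3×1) = 7.729×10^-4 K/W
R_cellular glass = ln(37.6/14.6)/(2π×0.0417×1) = 3.61 K/W
R_outer film = 1/(h_o·2πr_oL) = 1/(21.7×2π×0.0376×1) = 0.1951 K/W
R_total = 3.826 K/W
Q = ΔT/R_total = 53/3.826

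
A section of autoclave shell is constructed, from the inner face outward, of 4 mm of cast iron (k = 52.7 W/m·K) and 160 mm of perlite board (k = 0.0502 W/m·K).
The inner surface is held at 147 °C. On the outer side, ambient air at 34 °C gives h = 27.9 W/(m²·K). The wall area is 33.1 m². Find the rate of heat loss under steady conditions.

Thermal resistances in series:
R_cast iron = L/(kA) = 0.004/(52.7×33.1) = 2.293×10^-6 K/W
R_perlite board = L/(kA) = 0.16/(0.0502×33.1) = 0.09629 K/W
R_outer film = 1/(h_o·A) = 1/(27.9×33.1) = 0.001083 K/W
R_total = 0.09738 K/W
Q = ΔT / R_total = 113 / 0.09738

Q ≈ 1160 W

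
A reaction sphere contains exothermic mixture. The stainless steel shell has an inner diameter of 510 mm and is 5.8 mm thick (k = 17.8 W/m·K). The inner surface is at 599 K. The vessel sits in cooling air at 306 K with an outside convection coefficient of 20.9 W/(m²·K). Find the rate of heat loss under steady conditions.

Radial (spherical) resistances in series:
R_stainless steel shell = (1/0.255 − 1/0.2608)/(4π×17.8) = 3.899×10^-4 K/W
R_outer film = 1/(h·4πr_o²) = 1/(20.9×4π×0.2608²) = 0.05598 K/W
R_total = 0.05637 K/W
Q = ΔT/R_total = 293/0.05637

Q ≈ 5200 W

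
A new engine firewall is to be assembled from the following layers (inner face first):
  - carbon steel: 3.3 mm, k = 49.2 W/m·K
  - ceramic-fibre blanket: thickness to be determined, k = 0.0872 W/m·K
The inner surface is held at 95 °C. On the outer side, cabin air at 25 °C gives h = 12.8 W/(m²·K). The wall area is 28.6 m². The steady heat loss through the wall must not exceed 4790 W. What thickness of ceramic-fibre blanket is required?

Model the wall as resistances in series:
R_carbon steel = L/(kA) = 0.0033/(49.2×28.6) = 2.345×10^-6 K/W
R_outer film = 1/(h_o·A) = 1/(12.8×28.6) = 0.002732 K/W
Sum of the known resistances R_other = 0.002734 K/W
Required total resistance R_tot = ΔT/Q_allow = 70/4790 = 0.01461 K/W
R_ceramic-fibre blanket = R_tot − R_other = 0.01188 K/W
L = R·k·A = 0.01188×0.0872×28.6

L ≈ 29.6 mm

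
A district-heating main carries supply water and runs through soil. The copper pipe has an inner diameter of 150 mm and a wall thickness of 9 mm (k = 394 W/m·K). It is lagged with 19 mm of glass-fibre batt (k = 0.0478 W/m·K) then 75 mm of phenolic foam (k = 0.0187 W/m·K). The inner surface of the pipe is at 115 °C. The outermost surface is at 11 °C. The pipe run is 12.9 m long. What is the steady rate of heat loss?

Radial resistances (cylindrical: R_cond = ln(r_o/r_i)/(2πkL), R_conv = 1/(h·2πrL)):
R_copper pipe wall = ln(84/75)/(2π×394×12.9) = 3.549×10^-6 K/W
R_glass-fibre batt = ln(103/84)/(2π×0.0478×12.9) = 0.05263 K/W
R_phenolic foam = ln(178/103)/(2π×0.0187×12.9) = 0.3609 K/W
R_total = 0.4136 K/W
Q = ΔT/R_total = 104/0.4136

Q ≈ 251 W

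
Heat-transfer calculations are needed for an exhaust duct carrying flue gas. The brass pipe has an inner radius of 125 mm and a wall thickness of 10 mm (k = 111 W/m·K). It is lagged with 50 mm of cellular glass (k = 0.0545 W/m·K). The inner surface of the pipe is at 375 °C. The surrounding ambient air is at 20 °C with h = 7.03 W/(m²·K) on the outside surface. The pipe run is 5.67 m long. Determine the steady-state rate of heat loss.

Q ≈ 1930 W

Per-layer cylindrical resistances, series-summed:
R_brass pipe wall = ln(135/125)/(2π×111×5.67) = 1.946×10^-5 K/W
R_cellular glass = ln(185/135)/(2π×0.0545×5.67) = 0.1623 K/W
R_outer film = 1/(h_o·2πr_oL) = 1/(7.03×2π×0.185×5.67) = 0.02158 K/W
R_total = 0.1839 K/W
Q = ΔT/R_total = 355/0.1839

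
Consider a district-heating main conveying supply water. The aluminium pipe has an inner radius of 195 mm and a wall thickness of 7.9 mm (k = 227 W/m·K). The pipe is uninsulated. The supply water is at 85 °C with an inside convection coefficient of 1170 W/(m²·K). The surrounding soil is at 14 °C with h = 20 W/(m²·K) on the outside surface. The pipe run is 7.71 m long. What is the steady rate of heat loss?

Q ≈ 13700 W

For a radial system each layer contributes R = ln(r_out/r_in)/(2πkL); films add R = 1/(hA).
R_inner film = 1/(h_i·2πr₁L) = 1/(1170×2π×0.195×7.71) = 9.048×10^-5 K/W
R_aluminium pipe wall = ln(202.9/195)/(2π×227×7.71) = 3.611×10^-6 K/W
R_outer film = 1/(h_o·2πr_oL) = 1/(20×2π×0.2029×7.71) = 0.005087 K/W
R_total = 0.005181 K/W
Q = ΔT/R_total = 71/0.005181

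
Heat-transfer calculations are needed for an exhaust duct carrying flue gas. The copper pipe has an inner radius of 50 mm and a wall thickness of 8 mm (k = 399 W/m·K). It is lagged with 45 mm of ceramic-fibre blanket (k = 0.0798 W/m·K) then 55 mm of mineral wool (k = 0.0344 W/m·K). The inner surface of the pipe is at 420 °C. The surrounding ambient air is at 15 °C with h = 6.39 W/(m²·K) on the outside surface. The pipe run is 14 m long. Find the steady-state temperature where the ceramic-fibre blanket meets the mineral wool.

Treating each annulus and film as a series resistance:
R_copper pipe wall = ln(58/50)/(2π×399×14) = 4.229×10^-6 K/W
R_ceramic-fibre blanket = ln(103/58)/(2π×0.0798×14) = 0.08181 K/W
R_mineral wool = ln(158/103)/(2π×0.0344×14) = 0.1414 K/W
R_outer film = 1/(h_o·2πr_oL) = 1/(6.39×2π×0.158×14) = 0.01126 K/W
R_total = 0.2345 K/W
Q = ΔT/R_total = 405/0.2345
Q = 1730 W
T_interface = T_inner − Q·ΣR(inner→interface) = 420 − 1730×0.08182

T ≈ 279 °C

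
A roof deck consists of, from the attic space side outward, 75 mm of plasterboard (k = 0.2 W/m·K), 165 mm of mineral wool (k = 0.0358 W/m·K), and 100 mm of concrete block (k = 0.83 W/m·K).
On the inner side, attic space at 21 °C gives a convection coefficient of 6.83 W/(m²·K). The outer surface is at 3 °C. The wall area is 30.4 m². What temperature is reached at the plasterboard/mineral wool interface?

Model the wall as resistances in series:
R_inner film = 1/(h_i·A) = 1/(6.83×30.4) = 0.004816 K/W
R_plasterboard = L/(kA) = 0.075/(0.2×30.4) = 0.01234 K/W
R_mineral wool = L/(kA) = 0.165/(0.0358×30.4) = 0.1516 K/W
R_concrete block = L/(kA) = 0.1/(0.83×30.4) = 0.003963 K/W
R_total = 0.1727 K/W;  Q = ΔT/R_total = 18/0.1727 = 104.2 W
T_interface = T_inner − Q·ΣR(inner→interface) = 21 − 104×0.01715

T ≈ 19.2 °C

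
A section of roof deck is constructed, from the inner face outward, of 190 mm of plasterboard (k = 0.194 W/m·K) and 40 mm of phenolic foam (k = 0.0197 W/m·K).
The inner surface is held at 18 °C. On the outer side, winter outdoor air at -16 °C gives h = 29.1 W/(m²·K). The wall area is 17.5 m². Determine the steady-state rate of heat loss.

Series thermal resistances:
R_plasterboard = L/(kA) = 0.19/(0.194×17.5) = 0.05596 K/W
R_phenolic foam = L/(kA) = 0.04/(0.0197×17.5) = 0.116 K/W
R_outer film = 1/(h_o·A) = 1/(29.1×17.5) = 0.001964 K/W
R_total = 0.174 K/W
Q = ΔT / R_total = 34 / 0.174

Q ≈ 195 W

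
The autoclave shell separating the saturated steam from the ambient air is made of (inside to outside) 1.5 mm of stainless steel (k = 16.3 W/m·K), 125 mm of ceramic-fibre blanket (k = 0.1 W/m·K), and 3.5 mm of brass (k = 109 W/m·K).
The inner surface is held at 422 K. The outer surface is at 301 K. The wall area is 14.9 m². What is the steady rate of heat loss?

Model the wall as resistances in series:
R_stainless steel = L/(kA) = 0.0015/(16.3×14.9) = 6.176×10^-6 K/W
R_ceramic-fibre blanket = L/(kA) = 0.125/(0.1×14.9) = 0.08389 K/W
R_brass = L/(kA) = 0.0035/(109×14.9) = 2.155×10^-6 K/W
R_total = 0.0839 K/W
Q = ΔT / R_total = 121 / 0.0839

Q ≈ 1440 W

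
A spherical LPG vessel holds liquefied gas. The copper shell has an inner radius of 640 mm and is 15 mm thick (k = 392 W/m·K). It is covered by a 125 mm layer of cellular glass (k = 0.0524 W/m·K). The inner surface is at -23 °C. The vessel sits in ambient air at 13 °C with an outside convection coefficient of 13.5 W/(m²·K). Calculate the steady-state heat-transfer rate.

Q ≈ 94.4 W

Radial (spherical) resistances in series:
R_copper shell = (1/0.64 − 1/0.655)/(4π×392) = 7.264×10^-6 K/W
R_cellular glass = (1/0.655 − 1/0.78)/(4π×0.0524) = 0.3716 K/W
R_outer film = 1/(h·4πr_o²) = 1/(13.5×4π×0.78²) = 0.009689 K/W
R_total = 0.3813 K/W
Q = ΔT/R_total = 36/0.3813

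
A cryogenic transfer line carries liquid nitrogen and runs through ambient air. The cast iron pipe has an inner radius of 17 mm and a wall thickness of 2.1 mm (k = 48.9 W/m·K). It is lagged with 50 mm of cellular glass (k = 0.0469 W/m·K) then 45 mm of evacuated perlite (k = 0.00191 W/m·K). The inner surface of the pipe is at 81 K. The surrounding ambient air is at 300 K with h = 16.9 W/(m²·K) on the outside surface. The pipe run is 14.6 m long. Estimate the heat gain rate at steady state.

Q ≈ 69.2 W

Cylindrical conduction, so R = ln(r₂/r₁)/(2πkL) per layer, in series:
R_cast iron pipe wall = ln(19.1/17)/(2π×48.9×14.6) = 2.597×10^-5 K/W
R_cellular glass = ln(69.1/19.1)/(2π×0.0469×14.6) = 0.2989 K/W
R_evacuated perlite = ln(114.1/69.1)/(2π×0.00191×14.6) = 2.862 K/W
R_outer film = 1/(h_o·2πr_oL) = 1/(16.9×2π×0.1141×14.6) = 0.005653 K/W
R_total = 3.167 K/W
Q = ΔT/R_total = 219/3.167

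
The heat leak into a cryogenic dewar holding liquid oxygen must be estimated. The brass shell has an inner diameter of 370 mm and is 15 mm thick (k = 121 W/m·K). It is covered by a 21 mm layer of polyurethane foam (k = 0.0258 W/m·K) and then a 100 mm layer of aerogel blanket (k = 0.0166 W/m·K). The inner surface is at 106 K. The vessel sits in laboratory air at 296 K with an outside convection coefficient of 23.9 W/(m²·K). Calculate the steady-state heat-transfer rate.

Q ≈ 23 W

Spherical conduction: R = (1/r_in − 1/r_out)/(4πk) per layer; series-sum.
R_brass shell = (1/0.185 − 1/0.2)/(4π×121) = 2.666×10^-4 K/W
R_polyurethane foam = (1/0.2 − 1/0.221)/(4π×0.0258) = 1.465 K/W
R_aerogel blanket = (1/0.221 − 1/0.321)/(4π×0.0166) = 6.757 K/W
R_outer film = 1/(h·4πr_o²) = 1/(23.9×4π×0.321²) = 0.03231 K/W
R_total = 8.255 K/W
Q = ΔT/R_total = 190/8.255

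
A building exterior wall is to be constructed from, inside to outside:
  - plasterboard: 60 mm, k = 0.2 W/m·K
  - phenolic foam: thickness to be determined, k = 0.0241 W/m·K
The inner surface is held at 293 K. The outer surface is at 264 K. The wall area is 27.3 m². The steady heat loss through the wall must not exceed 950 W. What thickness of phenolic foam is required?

Model the wall as resistances in series:
R_plasterboard = L/(kA) = 0.06/(0.2×27.3) = 0.01099 K/W
Sum of the known resistances R_other = 0.01099 K/W
Required total resistance R_tot = ΔT/Q_allow = 29/950 = 0.03053 K/W
R_phenolic foam = R_tot − R_other = 0.01954 K/W
L = R·k·A = 0.01954×0.0241×27.3

L ≈ 12.9 mm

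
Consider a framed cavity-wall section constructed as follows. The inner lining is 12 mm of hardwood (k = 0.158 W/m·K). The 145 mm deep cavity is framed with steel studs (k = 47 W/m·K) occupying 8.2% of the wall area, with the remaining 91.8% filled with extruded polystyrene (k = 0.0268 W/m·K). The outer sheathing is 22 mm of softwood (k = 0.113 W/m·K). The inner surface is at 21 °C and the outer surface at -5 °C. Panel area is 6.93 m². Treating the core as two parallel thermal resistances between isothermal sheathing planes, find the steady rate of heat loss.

Sheathing layers in series; stud and cavity paths in parallel between them.
R_inner = 0.012/(0.158×6.93) = 0.01096 K/W
R_stud  = 0.145/(47×0.082×6.93) = 0.005429 K/W
R_cav   = 0.145/(0.0268×0.918×6.93) = 0.8505 K/W
1/R_core = 1/R_stud + 1/R_cav → R_core = 0.005395 K/W
R_outer = 0.022/(0.113×6.93) = 0.02809 K/W
R_total = 0.04445 K/W
Q = ΔT/R_total = 26/0.04445

Q ≈ 585 W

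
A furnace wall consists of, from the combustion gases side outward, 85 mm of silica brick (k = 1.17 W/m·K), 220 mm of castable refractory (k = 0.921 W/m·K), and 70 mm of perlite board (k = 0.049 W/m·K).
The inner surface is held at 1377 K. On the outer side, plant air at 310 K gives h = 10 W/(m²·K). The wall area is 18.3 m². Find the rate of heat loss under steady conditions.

Q ≈ 10600 W

Treating each layer as a thermal resistance in series:
R_silica brick = L/(kA) = 0.085/(1.17×18.3) = 0.00397 K/W
R_castable refractory = L/(kA) = 0.22/(0.921×18.3) = 0.01305 K/W
R_perlite board = L/(kA) = 0.07/(0.049×18.3) = 0.07806 K/W
R_outer film = 1/(h_o·A) = 1/(10×18.3) = 0.005464 K/W
R_total = 0.1006 K/W
Q = ΔT / R_total = 1067 / 0.1006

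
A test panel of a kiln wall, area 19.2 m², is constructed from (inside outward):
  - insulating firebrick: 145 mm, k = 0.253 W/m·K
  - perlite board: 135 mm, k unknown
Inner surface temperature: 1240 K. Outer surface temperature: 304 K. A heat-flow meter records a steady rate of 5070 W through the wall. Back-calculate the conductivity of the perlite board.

k ≈ 0.0454 W/(m·K)

Using the resistance-network approach (series):
R_insulating firebrick = L/(kA) = 0.145/(0.253×19.2) = 0.02985 K/W
Sum of known resistances R_other = 0.02985 K/W
Total R = ΔT/Q = 936/5070 = 0.1846 K/W
R_perlite board = R_total − R_other = 0.1548 K/W
k = L/(R·A) = 0.135/(0.1548×19.2)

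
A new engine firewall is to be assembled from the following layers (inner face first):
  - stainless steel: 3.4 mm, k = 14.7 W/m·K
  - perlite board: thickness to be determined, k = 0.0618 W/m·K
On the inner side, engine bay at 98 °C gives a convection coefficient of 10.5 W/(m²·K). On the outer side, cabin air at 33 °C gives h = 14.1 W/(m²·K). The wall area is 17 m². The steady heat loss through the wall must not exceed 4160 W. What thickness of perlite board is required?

Model the wall as resistances in series:
R_inner film = 1/(h_i·A) = 1/(10.5×17) = 0.005602 K/W
R_stainless steel = L/(kA) = 0.0034/(14.7×17) = 1.361×10^-5 K/W
R_outer film = 1/(h_o·A) = 1/(14.1×17) = 0.004172 K/W
Sum of the known resistances R_other = 0.009788 K/W
Required total resistance R_tot = ΔT/Q_allow = 65/4160 = 0.01562 K/W
R_perlite board = R_tot − R_other = 0.005837 K/W
L = R·k·A = 0.005837×0.0618×17

L ≈ 6.13 mm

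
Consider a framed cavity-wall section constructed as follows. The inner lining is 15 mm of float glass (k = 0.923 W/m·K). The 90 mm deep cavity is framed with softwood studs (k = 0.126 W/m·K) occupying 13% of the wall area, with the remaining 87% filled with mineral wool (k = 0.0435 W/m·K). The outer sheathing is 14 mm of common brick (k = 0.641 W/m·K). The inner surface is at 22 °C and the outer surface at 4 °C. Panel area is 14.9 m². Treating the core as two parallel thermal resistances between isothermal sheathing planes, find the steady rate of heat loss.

Q ≈ 158 W

Sheathing layers in series; stud and cavity paths in parallel between them.
R_inner = 0.015/(0.923×14.9) = 0.001091 K/W
R_stud  = 0.09/(0.126×0.13×14.9) = 0.3688 K/W
R_cav   = 0.09/(0.0435×0.87×14.9) = 0.1596 K/W
1/R_core = 1/R_stud + 1/R_cav → R_core = 0.1114 K/W
R_outer = 0.014/(0.641×14.9) = 0.001466 K/W
R_total = 0.1139 K/W
Q = ΔT/R_total = 18/0.1139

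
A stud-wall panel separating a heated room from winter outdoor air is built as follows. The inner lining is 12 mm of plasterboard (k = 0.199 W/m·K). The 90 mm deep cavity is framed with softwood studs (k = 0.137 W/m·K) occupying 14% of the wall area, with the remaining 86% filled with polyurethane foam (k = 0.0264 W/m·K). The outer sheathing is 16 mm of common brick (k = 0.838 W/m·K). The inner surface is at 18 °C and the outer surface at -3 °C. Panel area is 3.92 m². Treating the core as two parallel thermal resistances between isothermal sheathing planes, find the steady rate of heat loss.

Q ≈ 36.9 W

Sheathing layers in series; stud and cavity paths in parallel between them.
R_inner = 0.012/(0.199×3.92) = 0.01538 K/W
R_stud  = 0.09/(0.137×0.14×3.92) = 1.197 K/W
R_cav   = 0.09/(0.0264×0.86×3.92) = 1.011 K/W
1/R_core = 1/R_stud + 1/R_cav → R_core = 0.5482 K/W
R_outer = 0.016/(0.838×3.92) = 0.004871 K/W
R_total = 0.5684 K/W
Q = ΔT/R_total = 21/0.5684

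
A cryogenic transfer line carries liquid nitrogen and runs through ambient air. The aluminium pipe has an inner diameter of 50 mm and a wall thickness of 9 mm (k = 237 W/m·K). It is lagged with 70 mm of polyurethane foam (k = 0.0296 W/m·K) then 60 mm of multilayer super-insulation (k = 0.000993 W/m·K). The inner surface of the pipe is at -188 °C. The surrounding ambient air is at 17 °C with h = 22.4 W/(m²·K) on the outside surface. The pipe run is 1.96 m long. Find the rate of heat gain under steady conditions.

Q ≈ 5.08 W

Cylindrical conduction, so R = ln(r₂/r₁)/(2πkL) per layer, in series:
R_aluminium pipe wall = ln(34/25)/(2π×237×1.96) = 1.054×10^-4 K/W
R_polyurethane foam = ln(104/34)/(2π×0.0296×1.96) = 3.067 K/W
R_multilayer super-insulation = ln(164/104)/(2π×0.000993×1.96) = 37.25 K/W
R_outer film = 1/(h_o·2πr_oL) = 1/(22.4×2π×0.164×1.96) = 0.0221 K/W
R_total = 40.34 K/W
Q = ΔT/R_total = 205/40.34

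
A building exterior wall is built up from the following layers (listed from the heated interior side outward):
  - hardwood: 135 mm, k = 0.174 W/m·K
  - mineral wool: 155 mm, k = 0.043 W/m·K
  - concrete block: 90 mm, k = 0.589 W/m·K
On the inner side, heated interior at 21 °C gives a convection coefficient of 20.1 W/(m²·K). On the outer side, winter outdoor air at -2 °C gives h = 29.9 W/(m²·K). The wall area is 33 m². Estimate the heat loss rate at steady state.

Model the wall as resistances in series:
R_inner film = 1/(h_i·A) = 1/(20.1×33) = 0.001508 K/W
R_hardwood = L/(kA) = 0.135/(0.174×33) = 0.02351 K/W
R_mineral wool = L/(kA) = 0.155/(0.043×33) = 0.1092 K/W
R_concrete block = L/(kA) = 0.09/(0.589×33) = 0.00463 K/W
R_outer film = 1/(h_o·A) = 1/(29.9×33) = 0.001013 K/W
R_total = 0.1399 K/W
Q = ΔT / R_total = 23 / 0.1399

Q ≈ 164 W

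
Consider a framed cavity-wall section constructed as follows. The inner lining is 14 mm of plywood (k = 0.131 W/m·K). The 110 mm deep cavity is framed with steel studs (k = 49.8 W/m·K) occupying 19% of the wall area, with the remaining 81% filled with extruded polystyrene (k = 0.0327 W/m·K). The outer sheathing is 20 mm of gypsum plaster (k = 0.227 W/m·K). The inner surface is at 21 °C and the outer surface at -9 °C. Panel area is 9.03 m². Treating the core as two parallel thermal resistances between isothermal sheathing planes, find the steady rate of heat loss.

Q ≈ 1310 W

Sheathing layers in series; stud and cavity paths in parallel between them.
R_inner = 0.014/(0.131×9.03) = 0.01184 K/W
R_stud  = 0.11/(49.8×0.19×9.03) = 0.001287 K/W
R_cav   = 0.11/(0.0327×0.81×9.03) = 0.4599 K/W
1/R_core = 1/R_stud + 1/R_cav → R_core = 0.001284 K/W
R_outer = 0.02/(0.227×9.03) = 0.009757 K/W
R_total = 0.02288 K/W
Q = ΔT/R_total = 30/0.02288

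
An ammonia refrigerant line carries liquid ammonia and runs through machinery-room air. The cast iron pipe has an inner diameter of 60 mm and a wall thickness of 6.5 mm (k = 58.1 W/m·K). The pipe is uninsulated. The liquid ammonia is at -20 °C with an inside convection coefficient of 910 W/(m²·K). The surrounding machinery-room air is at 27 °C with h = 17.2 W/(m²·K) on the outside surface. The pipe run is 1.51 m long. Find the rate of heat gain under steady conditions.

Q ≈ 273 W

Per-layer cylindrical resistances, series-summed:
R_inner film = 1/(h_i·2πr₁L) = 1/(910×2π×0.03×1.51) = 0.003861 K/W
R_cast iron pipe wall = ln(36.5/30)/(2π×58.1×1.51) = 3.558×10^-4 K/W
R_outer film = 1/(h_o·2πr_oL) = 1/(17.2×2π×0.0365×1.51) = 0.1679 K/W
R_total = 0.1721 K/W
Q = ΔT/R_total = 47/0.1721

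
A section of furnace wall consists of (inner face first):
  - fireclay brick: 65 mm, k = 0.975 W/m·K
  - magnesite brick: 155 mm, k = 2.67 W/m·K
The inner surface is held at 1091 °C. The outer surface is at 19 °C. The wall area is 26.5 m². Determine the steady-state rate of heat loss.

Q ≈ 228000 W

Treating each layer as a thermal resistance in series:
R_fireclay brick = L/(kA) = 0.065/(0.975×26.5) = 0.002516 K/W
R_magnesite brick = L/(kA) = 0.155/(2.67×26.5) = 0.002191 K/W
R_total = 0.004706 K/W
Q = ΔT / R_total = 1072 / 0.004706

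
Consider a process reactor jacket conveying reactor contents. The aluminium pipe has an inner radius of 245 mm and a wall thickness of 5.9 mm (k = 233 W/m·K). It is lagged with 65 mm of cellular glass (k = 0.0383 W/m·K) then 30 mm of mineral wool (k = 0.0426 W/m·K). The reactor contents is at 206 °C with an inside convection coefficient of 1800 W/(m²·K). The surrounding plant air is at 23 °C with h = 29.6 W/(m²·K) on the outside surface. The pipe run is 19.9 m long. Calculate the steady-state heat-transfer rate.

Cylindrical conduction, so R = ln(r₂/r₁)/(2πkL) per layer, in series:
R_inner film = 1/(h_i·2πr₁L) = 1/(1800×2π×0.245×19.9) = 1.814×10^-5 K/W
R_aluminium pipe wall = ln(250.9/245)/(2π×233×19.9) = 8.168×10^-7 K/W
R_cellular glass = ln(315.9/250.9)/(2π×0.0383×19.9) = 0.04811 K/W
R_mineral wool = ln(345.9/315.9)/(2π×0.0426×19.9) = 0.01703 K/W
R_outer film = 1/(h_o·2πr_oL) = 1/(29.6×2π×0.3459×19.9) = 7.811×10^-4 K/W
R_total = 0.06594 K/W
Q = ΔT/R_total = 183/0.06594

Q ≈ 2780 W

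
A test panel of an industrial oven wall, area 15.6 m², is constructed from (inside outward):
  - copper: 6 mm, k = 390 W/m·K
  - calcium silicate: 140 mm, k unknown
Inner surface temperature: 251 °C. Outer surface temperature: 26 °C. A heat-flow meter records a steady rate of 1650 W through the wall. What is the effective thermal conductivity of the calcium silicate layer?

k ≈ 0.0658 W/(m·K)

Thermal resistances in series:
R_copper = L/(kA) = 0.006/(390×15.6) = 9.862×10^-7 K/W
Sum of known resistances R_other = 9.862×10^-7 K/W
Total R = ΔT/Q = 225/1650 = 0.1364 K/W
R_calcium silicate = R_total − R_other = 0.1364 K/W
k = L/(R·A) = 0.14/(0.1364×15.6)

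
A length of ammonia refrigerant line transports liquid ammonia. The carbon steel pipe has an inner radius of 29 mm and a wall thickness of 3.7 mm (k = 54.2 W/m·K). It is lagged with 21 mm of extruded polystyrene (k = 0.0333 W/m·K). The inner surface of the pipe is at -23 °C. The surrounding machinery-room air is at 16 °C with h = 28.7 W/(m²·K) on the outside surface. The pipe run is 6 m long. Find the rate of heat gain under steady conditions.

Radial resistances (cylindrical: R_cond = ln(r_o/r_i)/(2πkL), R_conv = 1/(h·2πrL)):
R_carbon steel pipe wall = ln(32.7/29)/(2π×54.2×6) = 5.877×10^-5 K/W
R_extruded polystyrene = ln(53.7/32.7)/(2π×0.0333×6) = 0.3951 K/W
R_outer film = 1/(h_o·2πr_oL) = 1/(28.7×2π×0.0537×6) = 0.01721 K/W
R_total = 0.4124 K/W
Q = ΔT/R_total = 39/0.4124

Q ≈ 94.6 W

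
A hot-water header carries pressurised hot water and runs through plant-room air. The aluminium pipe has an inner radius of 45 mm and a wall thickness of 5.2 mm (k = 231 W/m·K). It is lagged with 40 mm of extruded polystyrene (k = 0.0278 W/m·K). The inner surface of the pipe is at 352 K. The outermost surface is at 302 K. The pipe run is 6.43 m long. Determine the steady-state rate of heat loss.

Per-layer cylindrical resistances, series-summed:
R_aluminium pipe wall = ln(50.2/45)/(2π×231×6.43) = 1.172×10^-5 K/W
R_extruded polystyrene = ln(90.2/50.2)/(2π×0.0278×6.43) = 0.5218 K/W
R_total = 0.5218 K/W
Q = ΔT/R_total = 50/0.5218

Q ≈ 95.8 W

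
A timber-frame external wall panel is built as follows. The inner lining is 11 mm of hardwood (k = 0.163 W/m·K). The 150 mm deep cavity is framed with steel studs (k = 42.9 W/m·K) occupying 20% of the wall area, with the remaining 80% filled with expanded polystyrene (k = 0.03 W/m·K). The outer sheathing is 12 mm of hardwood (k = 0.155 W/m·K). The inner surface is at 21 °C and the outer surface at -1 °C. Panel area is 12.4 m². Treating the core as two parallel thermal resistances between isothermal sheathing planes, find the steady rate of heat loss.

Q ≈ 1680 W

Sheathing layers in series; stud and cavity paths in parallel between them.
R_inner = 0.011/(0.163×12.4) = 0.005442 K/W
R_stud  = 0.15/(42.9×0.2×12.4) = 0.00141 K/W
R_cav   = 0.15/(0.03×0.8×12.4) = 0.504 K/W
1/R_core = 1/R_stud + 1/R_cav → R_core = 0.001406 K/W
R_outer = 0.012/(0.155×12.4) = 0.006243 K/W
R_total = 0.01309 K/W
Q = ΔT/R_total = 22/0.01309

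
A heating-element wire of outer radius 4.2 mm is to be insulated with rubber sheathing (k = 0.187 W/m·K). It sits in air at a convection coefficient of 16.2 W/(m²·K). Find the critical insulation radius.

r_cr ≈ 11.5 mm

For a cylinder r_cr = k/h = 0.187/16.2
r_cr = 11.5 mm; since the bare radius (4.2 mm) is below r_cr, adding a thin layer of insulation will *increase* heat loss.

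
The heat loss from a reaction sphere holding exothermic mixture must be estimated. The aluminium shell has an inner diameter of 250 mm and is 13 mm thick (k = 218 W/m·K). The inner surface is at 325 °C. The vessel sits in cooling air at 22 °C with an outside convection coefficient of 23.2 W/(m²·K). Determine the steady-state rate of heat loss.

Each spherical layer contributes R = (1/r_i − 1/r_o)/(4πk):
R_aluminium shell = (1/0.125 − 1/0.138)/(4π×218) = 2.751×10^-4 K/W
R_outer film = 1/(h·4πr_o²) = 1/(23.2×4π×0.138²) = 0.1801 K/W
R_total = 0.1804 K/W
Q = ΔT/R_total = 303/0.1804

Q ≈ 1680 W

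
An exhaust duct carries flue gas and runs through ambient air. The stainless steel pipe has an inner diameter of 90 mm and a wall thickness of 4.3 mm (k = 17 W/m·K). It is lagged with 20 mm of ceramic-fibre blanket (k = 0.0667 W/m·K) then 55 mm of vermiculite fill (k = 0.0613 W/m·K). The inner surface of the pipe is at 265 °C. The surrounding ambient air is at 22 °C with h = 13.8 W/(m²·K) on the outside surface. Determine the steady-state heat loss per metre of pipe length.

q′ ≈ 100 W/m

Radial resistances (cylindrical: R_cond = ln(r_o/r_i)/(2πkL), R_conv = 1/(h·2πrL)):
R_stainless steel pipe wall = ln(49.3/45)/(2π×17×1) = 8.544×10^-4 K/W
R_ceramic-fibre blanket = ln(69.3/49.3)/(2π×0.0667×1) = 0.8125 K/W
R_vermiculite fill = ln(124.3/69.3)/(2π×0.0613×1) = 1.517 K/W
R_outer film = 1/(h_o·2πr_oL) = 1/(13.8×2π×0.1243×1) = 0.09278 K/W
R_total = 2.423 K/W
Q = ΔT/R_total = 243/2.423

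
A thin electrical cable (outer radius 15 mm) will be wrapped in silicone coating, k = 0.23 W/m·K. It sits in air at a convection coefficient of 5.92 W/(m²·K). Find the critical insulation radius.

For a cylinder r_cr = k/h = 0.23/5.92
r_cr = 38.9 mm; since the bare radius (15 mm) is below r_cr, adding a thin layer of insulation will *increase* heat loss.

r_cr ≈ 38.9 mm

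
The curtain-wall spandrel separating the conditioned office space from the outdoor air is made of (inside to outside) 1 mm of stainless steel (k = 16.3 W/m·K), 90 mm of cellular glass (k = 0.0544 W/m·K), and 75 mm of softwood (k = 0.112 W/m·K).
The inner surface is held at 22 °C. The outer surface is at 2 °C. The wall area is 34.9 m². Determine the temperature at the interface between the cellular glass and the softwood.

Using the resistance-network approach (series):
R_stainless steel = L/(kA) = 0.001/(16.3×34.9) = 1.758×10^-6 K/W
R_cellular glass = L/(kA) = 0.09/(0.0544×34.9) = 0.0474 K/W
R_softwood = L/(kA) = 0.075/(0.112×34.9) = 0.01919 K/W
R_total = 0.06659 K/W;  Q = ΔT/R_total = 20/0.06659 = 300.3 W
T_interface = T_inner − Q·ΣR(inner→interface) = 22 − 300×0.04741

T ≈ 7.76 °C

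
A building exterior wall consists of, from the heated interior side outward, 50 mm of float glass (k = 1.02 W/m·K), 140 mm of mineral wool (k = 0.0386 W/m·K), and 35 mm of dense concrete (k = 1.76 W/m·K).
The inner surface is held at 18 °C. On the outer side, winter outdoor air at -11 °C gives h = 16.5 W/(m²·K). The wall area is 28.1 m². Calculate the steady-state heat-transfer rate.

Q ≈ 217 W

Series thermal resistances:
R_float glass = L/(kA) = 0.05/(1.02×28.1) = 0.001744 K/W
R_mineral wool = L/(kA) = 0.14/(0.0386×28.1) = 0.1291 K/W
R_dense concrete = L/(kA) = 0.035/(1.76×28.1) = 7.077×10^-4 K/W
R_outer film = 1/(h_o·A) = 1/(16.5×28.1) = 0.002157 K/W
R_total = 0.1337 K/W
Q = ΔT / R_total = 29 / 0.1337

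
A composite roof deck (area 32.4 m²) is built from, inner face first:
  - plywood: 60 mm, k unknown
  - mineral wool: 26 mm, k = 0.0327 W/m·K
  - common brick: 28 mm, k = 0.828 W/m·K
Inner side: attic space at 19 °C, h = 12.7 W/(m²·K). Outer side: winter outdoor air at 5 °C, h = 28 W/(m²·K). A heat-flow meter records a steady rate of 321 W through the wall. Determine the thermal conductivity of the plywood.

Model the wall as resistances in series:
R_inner film = 1/(h_i·A) = 1/(12.7×32.4) = 0.00243 K/W
R_mineral wool = L/(kA) = 0.026/(0.0327×32.4) = 0.02454 K/W
R_common brick = L/(kA) = 0.028/(0.828×32.4) = 0.001044 K/W
R_outer film = 1/(h_o·A) = 1/(28×32.4) = 0.001102 K/W
Sum of known resistances R_other = 0.02912 K/W
Total R = ΔT/Q = 14/321 = 0.04361 K/W
R_plywood = R_total − R_other = 0.0145 K/W
k = L/(R·A) = 0.06/(0.0145×32.4)

k ≈ 0.128 W/(m·K)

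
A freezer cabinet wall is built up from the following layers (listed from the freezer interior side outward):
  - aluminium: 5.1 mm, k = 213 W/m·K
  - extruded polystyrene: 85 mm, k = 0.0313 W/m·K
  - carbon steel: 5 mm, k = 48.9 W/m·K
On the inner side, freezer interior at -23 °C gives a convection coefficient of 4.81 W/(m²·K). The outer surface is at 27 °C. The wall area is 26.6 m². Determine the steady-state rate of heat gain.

Q ≈ 455 W

Thermal resistances in series:
R_inner film = 1/(h_i·A) = 1/(4.81×26.6) = 0.007816 K/W
R_aluminium = L/(kA) = 0.0051/(213×26.6) = 9.001×10^-7 K/W
R_extruded polystyrene = L/(kA) = 0.085/(0.0313×26.6) = 0.1021 K/W
R_carbon steel = L/(kA) = 0.005/(48.9×26.6) = 3.844×10^-6 K/W
R_total = 0.1099 K/W
Q = ΔT / R_total = 50 / 0.1099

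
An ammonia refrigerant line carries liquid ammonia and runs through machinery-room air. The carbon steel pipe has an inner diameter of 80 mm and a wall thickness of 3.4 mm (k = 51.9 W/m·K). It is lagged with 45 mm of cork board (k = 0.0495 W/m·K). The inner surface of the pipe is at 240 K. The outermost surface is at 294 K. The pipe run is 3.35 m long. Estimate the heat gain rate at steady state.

Q ≈ 79.1 W

Treating each annulus and film as a series resistance:
R_carbon steel pipe wall = ln(43.4/40)/(2π×51.9×3.35) = 7.468×10^-5 K/W
R_cork board = ln(88.4/43.4)/(2π×0.0495×3.35) = 0.6828 K/W
R_total = 0.6829 K/W
Q = ΔT/R_total = 54/0.6829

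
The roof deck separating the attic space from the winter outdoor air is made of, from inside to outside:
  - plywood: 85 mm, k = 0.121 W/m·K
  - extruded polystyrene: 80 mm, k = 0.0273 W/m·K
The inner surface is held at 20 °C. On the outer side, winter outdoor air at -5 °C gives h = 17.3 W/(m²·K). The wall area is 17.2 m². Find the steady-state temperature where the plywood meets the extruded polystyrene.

T ≈ 15.2 °C

Thermal resistances in series:
R_plywood = L/(kA) = 0.085/(0.121×17.2) = 0.04084 K/W
R_extruded polystyrene = L/(kA) = 0.08/(0.0273×17.2) = 0.1704 K/W
R_outer film = 1/(h_o·A) = 1/(17.3×17.2) = 0.003361 K/W
R_total = 0.2146 K/W;  Q = ΔT/R_total = 25/0.2146 = 116.5 W
T_interface = T_inner − Q·ΣR(inner→interface) = 20 − 117×0.04084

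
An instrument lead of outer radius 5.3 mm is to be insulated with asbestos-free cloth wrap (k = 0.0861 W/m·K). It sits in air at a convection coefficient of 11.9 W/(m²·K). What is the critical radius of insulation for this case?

For a cylinder r_cr = k/h = 0.0861/11.9
r_cr = 7.24 mm; since the bare radius (5.3 mm) is below r_cr, adding a thin layer of insulation will *increase* heat loss.

r_cr ≈ 7.24 mm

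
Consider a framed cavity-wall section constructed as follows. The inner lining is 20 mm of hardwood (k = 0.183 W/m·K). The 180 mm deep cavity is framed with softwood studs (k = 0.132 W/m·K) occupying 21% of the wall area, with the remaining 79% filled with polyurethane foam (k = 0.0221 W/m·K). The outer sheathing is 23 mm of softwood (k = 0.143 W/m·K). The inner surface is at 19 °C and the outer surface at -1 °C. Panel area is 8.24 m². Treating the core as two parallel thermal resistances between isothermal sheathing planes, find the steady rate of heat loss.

Sheathing layers in series; stud and cavity paths in parallel between them.
R_inner = 0.02/(0.183×8.24) = 0.01326 K/W
R_stud  = 0.18/(0.132×0.21×8.24) = 0.788 K/W
R_cav   = 0.18/(0.0221×0.79×8.24) = 1.251 K/W
1/R_core = 1/R_stud + 1/R_cav → R_core = 0.4835 K/W
R_outer = 0.023/(0.143×8.24) = 0.01952 K/W
R_total = 0.5163 K/W
Q = ΔT/R_total = 20/0.5163

Q ≈ 38.7 W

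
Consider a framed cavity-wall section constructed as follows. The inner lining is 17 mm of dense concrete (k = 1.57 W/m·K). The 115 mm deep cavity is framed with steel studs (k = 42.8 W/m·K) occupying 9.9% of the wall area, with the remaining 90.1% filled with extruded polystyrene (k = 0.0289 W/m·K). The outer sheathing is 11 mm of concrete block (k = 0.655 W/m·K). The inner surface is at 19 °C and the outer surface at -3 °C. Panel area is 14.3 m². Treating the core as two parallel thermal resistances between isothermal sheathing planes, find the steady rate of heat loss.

Q ≈ 5760 W

Sheathing layers in series; stud and cavity paths in parallel between them.
R_inner = 0.017/(1.57×14.3) = 7.572×10^-4 K/W
R_stud  = 0.115/(42.8×0.099×14.3) = 0.001898 K/W
R_cav   = 0.115/(0.0289×0.901×14.3) = 0.3088 K/W
1/R_core = 1/R_stud + 1/R_cav → R_core = 0.001886 K/W
R_outer = 0.011/(0.655×14.3) = 0.001174 K/W
R_total = 0.003818 K/W
Q = ΔT/R_total = 22/0.003818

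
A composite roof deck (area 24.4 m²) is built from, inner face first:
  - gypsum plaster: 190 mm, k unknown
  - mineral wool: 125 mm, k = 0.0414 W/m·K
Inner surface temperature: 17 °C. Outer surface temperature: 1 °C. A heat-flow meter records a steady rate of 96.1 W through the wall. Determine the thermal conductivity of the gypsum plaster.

k ≈ 0.182 W/(m·K)

Series thermal resistances:
R_mineral wool = L/(kA) = 0.125/(0.0414×24.4) = 0.1237 K/W
Sum of known resistances R_other = 0.1237 K/W
Total R = ΔT/Q = 16/96.1 = 0.1665 K/W
R_gypsum plaster = R_total − R_other = 0.04275 K/W
k = L/(R·A) = 0.19/(0.04275×24.4)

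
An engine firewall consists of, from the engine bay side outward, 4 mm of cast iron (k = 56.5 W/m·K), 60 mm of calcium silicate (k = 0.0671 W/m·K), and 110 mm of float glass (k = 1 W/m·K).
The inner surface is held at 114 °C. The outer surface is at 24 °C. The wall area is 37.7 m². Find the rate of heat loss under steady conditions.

Q ≈ 3380 W

Series thermal resistances:
R_cast iron = L/(kA) = 0.004/(56.5×37.7) = 1.878×10^-6 K/W
R_calcium silicate = L/(kA) = 0.06/(0.0671×37.7) = 0.02372 K/W
R_float glass = L/(kA) = 0.11/(1×37.7) = 0.002918 K/W
R_total = 0.02664 K/W
Q = ΔT / R_total = 90 / 0.02664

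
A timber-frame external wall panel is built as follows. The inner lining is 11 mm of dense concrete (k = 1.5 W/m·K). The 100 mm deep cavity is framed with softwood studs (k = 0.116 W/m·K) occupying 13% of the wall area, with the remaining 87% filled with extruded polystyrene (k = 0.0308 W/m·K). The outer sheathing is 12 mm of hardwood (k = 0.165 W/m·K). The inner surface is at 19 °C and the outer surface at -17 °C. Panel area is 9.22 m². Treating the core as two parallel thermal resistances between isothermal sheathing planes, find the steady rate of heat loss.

Q ≈ 134 W

Sheathing layers in series; stud and cavity paths in parallel between them.
R_inner = 0.011/(1.5×9.22) = 7.954×10^-4 K/W
R_stud  = 0.1/(0.116×0.13×9.22) = 0.7192 K/W
R_cav   = 0.1/(0.0308×0.87×9.22) = 0.4048 K/W
1/R_core = 1/R_stud + 1/R_cav → R_core = 0.259 K/W
R_outer = 0.012/(0.165×9.22) = 0.007888 K/W
R_total = 0.2677 K/W
Q = ΔT/R_total = 36/0.2677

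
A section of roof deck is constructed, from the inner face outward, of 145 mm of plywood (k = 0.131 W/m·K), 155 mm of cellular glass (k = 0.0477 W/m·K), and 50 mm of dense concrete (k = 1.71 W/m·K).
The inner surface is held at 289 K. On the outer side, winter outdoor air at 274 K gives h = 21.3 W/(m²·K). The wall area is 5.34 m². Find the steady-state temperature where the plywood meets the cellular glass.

Model the wall as resistances in series:
R_plywood = L/(kA) = 0.145/(0.131×5.34) = 0.2073 K/W
R_cellular glass = L/(kA) = 0.155/(0.0477×5.34) = 0.6085 K/W
R_dense concrete = L/(kA) = 0.05/(1.71×5.34) = 0.005476 K/W
R_outer film = 1/(h_o·A) = 1/(21.3×5.34) = 0.008792 K/W
R_total = 0.8301 K/W;  Q = ΔT/R_total = 15/0.8301 = 18.07 W
T_interface = T_inner − Q·ΣR(inner→interface) = 289 − 18.1×0.2073

T ≈ 285 K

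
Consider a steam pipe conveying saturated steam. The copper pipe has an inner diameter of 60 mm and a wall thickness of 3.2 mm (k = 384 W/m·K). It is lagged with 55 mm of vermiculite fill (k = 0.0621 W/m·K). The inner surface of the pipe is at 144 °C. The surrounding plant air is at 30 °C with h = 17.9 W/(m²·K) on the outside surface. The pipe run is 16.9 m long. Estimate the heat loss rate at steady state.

Treating each annulus and film as a series resistance:
R_copper pipe wall = ln(33.2/30)/(2π×384×16.9) = 2.486×10^-6 K/W
R_vermiculite fill = ln(88.2/33.2)/(2π×0.0621×16.9) = 0.1482 K/W
R_outer film = 1/(h_o·2πr_oL) = 1/(17.9×2π×0.0882×16.9) = 0.005965 K/W
R_total = 0.1541 K/W
Q = ΔT/R_total = 114/0.1541

Q ≈ 740 W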